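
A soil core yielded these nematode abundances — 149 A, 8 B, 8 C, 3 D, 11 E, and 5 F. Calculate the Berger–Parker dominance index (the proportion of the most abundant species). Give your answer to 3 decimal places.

Total N = 149+8+8+3+11+5 = 184, so the proportions are 0.80978, 0.04348, 0.04348, 0.0163, 0.05978, 0.02717 (working shown to 5 dp, full precision carried).
The largest proportion is 0.80978, i.e. d = 0.810 to 3 decimal places.

0.810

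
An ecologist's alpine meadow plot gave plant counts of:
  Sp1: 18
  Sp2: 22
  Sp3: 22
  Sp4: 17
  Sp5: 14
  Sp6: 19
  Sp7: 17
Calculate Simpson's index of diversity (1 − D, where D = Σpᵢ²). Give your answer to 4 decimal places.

0.8542

Total N = 18+22+22+17+14+19+17 = 129, so the proportions are 0.139535, 0.170543, 0.170543, 0.131783, 0.108527, 0.147287, 0.131783 (working shown to 6 dp, full precision carried).
D = 0.139535² + 0.170543² + 0.170543² + 0.131783² + 0.108527² + 0.147287² + 0.131783² = 0.019470 + 0.029085 + 0.029085 + 0.017367 + 0.011778 + 0.021693 + 0.017367 = 0.145845.
So 1 − D = 0.854155, i.e. 0.8542 to 4 decimal places.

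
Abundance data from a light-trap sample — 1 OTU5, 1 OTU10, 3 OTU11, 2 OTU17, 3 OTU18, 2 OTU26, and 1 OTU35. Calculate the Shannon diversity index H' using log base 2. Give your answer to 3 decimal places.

Total N = 1+1+3+2+3+2+1 = 13, so the proportions are 0.07692, 0.07692, 0.23077, 0.15385, 0.23077, 0.15385, 0.07692 (working shown to 5 dp, full precision carried).
Each pᵢ log₂ pᵢ term: 0.07692×(-3.70044)=-0.28465, 0.07692×(-3.70044)=-0.28465, 0.23077×(-2.11548)=-0.48819, 0.15385×(-2.70044)=-0.41545, 0.23077×(-2.11548)=-0.48819, 0.15385×(-2.70044)=-0.41545, 0.07692×(-3.70044)=-0.28465.
Sum = -2.66123, so H' = 2.661.

2.661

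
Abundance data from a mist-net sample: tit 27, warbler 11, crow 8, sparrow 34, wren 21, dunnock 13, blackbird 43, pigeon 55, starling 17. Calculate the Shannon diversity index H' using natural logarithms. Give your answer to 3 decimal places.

Total N = 27+11+8+34+21+13+43+55+17 = 229, so the proportions are 0.1179, 0.04803, 0.03493, 0.14847, 0.0917, 0.05677, 0.18777, 0.24017, 0.07424 (working shown to 5 dp, full precision carried).
Each pᵢ ln pᵢ term: 0.1179×(-2.13789)=-0.25207, 0.04803×(-3.03583)=-0.14583, 0.03493×(-3.35428)=-0.11718, 0.14847×(-1.90736)=-0.28319, 0.0917×(-2.38920)=-0.21910, 0.05677×(-2.86877)=-0.16286, 0.18777×(-1.67252)=-0.31405, 0.24017×(-1.42639)=-0.34258, 0.07424×(-2.60051)=-0.19305.
Sum = -2.02990, so H' = 2.030.

2.030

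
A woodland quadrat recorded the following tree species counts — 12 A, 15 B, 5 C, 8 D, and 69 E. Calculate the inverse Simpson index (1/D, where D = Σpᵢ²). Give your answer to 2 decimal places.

Total N = 12+15+5+8+69 = 109, so the proportions are 0.11009, 0.13761, 0.04587, 0.07339, 0.63303 (working shown to 5 dp, full precision carried).
D = 0.11009² + 0.13761² + 0.04587² + 0.07339² + 0.63303² = 0.01212 + 0.01894 + 0.00210 + 0.00539 + 0.40072 = 0.43927.
So 1/D = 2.2765, i.e. 2.28 to 2 decimal places.

2.28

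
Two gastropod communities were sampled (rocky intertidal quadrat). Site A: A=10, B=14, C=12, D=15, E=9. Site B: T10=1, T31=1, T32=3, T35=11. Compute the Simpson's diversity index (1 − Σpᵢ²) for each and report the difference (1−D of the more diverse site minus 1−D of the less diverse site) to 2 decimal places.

Site A: N=60, proportions 0.1667, 0.2333, 0.2, 0.25, 0.15, giving 1−D = 0.7928 (working shown to 4 dp, full precision carried).
Site B: N=16, proportions 0.0625, 0.0625, 0.1875, 0.6875, giving 1−D = 0.4844.
Difference = |0.7928 − 0.4844| = 0.3084, i.e. 0.31 to 2 decimal places.

0.31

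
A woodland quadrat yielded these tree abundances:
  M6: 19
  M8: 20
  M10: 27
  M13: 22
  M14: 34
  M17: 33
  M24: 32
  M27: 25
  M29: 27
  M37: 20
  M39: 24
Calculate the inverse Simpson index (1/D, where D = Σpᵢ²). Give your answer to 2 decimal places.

Total N = 19+20+27+22+34+33+32+25+27+20+24 = 283, so the proportions are 0.0671378, 0.0706714, 0.0954064, 0.0777385, 0.1201413, 0.1166078, 0.1130742, 0.0883392, 0.0954064, 0.0706714, 0.0848057 (working shown to 7 dp, full precision carried).
D = 0.0671378² + 0.0706714² + 0.0954064² + 0.0777385² + 0.1201413² + 0.1166078² + 0.1130742² + 0.0883392² + 0.0954064² + 0.0706714² + 0.0848057² = 0.0045075 + 0.0049944 + 0.0091024 + 0.0060433 + 0.0144339 + 0.0135974 + 0.0127858 + 0.0078038 + 0.0091024 + 0.0049944 + 0.0071920 = 0.0945573.
So 1/D = 10.5756, i.e. 10.58 to 2 decimal places.

10.58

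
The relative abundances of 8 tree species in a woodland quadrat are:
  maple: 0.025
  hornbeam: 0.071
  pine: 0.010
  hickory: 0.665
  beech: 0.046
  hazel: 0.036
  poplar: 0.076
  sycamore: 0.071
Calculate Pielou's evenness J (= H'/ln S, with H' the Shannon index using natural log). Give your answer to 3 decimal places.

0.597

H' = −Σ pᵢ ln pᵢ = −((-0.09222) + (-0.18780) + (-0.04605) + (-0.27130) + (-0.14164) + (-0.11967) + (-0.19585) + (-0.18780)) = 1.24234 (working shown to 5 dp, full precision carried).
With S = 8 species, ln S = 2.07944, so J = 1.24234/2.07944 = 0.59744, i.e. 0.597 to 3 decimal places.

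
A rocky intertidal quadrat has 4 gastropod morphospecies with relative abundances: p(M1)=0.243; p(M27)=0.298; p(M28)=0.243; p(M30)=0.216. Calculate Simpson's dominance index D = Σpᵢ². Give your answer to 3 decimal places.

D = 0.243² + 0.298² + 0.243² + 0.216² = 0.05905 + 0.08880 + 0.05905 + 0.04666 = 0.25356 (working shown to 5 dp, full precision carried).
To 3 decimal places, D = 0.254.

0.254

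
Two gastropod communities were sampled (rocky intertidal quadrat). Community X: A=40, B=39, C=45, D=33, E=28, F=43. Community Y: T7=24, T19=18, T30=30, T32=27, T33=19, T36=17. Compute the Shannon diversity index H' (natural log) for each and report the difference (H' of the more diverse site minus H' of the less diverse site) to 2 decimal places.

Community X: N=228, proportions 0.17544, 0.17105, 0.19737, 0.14474, 0.12281, 0.1886, giving H' = 1.77956 (working shown to 5 dp, full precision carried).
Community Y: N=135, proportions 0.17778, 0.13333, 0.22222, 0.2, 0.14074, 0.12593, giving H' = 1.76874.
Difference = |1.77956 − 1.76874| = 0.01082, i.e. 0.01 to 2 decimal places.

0.01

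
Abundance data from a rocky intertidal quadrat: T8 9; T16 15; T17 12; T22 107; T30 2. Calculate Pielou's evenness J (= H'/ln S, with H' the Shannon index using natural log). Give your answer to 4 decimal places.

0.5572

Total N = 9+15+12+107+2 = 145, so the proportions are 0.062069, 0.103448, 0.082759, 0.737931, 0.013793 (working shown to 6 dp, full precision carried).
H' = −Σ pᵢ ln pᵢ = −((-0.172521) + (-0.234691) + (-0.206220) + (-0.224261) + (-0.059084)) = 0.896778.
With S = 5 species, ln S = 1.609438, so J = 0.896778/1.609438 = 0.557199, i.e. 0.5572 to 4 decimal places.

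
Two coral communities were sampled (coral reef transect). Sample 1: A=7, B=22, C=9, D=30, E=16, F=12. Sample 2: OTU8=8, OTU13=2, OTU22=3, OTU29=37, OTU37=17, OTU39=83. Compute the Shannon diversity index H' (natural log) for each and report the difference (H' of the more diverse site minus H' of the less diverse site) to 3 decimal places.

Sample 1: N=96, proportions 0.07292, 0.22917, 0.09375, 0.3125, 0.16667, 0.125, giving H' = 1.67252 (working shown to 5 dp, full precision carried).
Sample 2: N=150, proportions 0.05333, 0.01333, 0.02, 0.24667, 0.11333, 0.55333, giving H' = 1.21164.
Difference = |1.67252 − 1.21164| = 0.46088, i.e. 0.461 to 3 decimal places.

0.461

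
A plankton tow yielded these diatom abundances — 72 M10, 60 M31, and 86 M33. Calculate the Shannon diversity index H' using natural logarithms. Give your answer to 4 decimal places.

1.0879

Total N = 72+60+86 = 218, so the proportions are 0.330275, 0.275229, 0.394495 (working shown to 6 dp, full precision carried).
Each pᵢ ln pᵢ term: 0.330275×(-1.107829)=-0.365888, 0.275229×(-1.290151)=-0.355087, 0.394495×(-0.930148)=-0.366939.
Sum = -1.087915, so H' = 1.0879.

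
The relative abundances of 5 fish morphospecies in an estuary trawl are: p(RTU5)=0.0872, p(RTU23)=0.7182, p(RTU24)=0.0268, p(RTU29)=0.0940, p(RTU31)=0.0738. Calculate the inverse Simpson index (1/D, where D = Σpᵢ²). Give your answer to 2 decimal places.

1.86

D = 0.0872² + 0.7182² + 0.0268² + 0.094² + 0.0738² = 0.00760 + 0.51581 + 0.00072 + 0.00884 + 0.00545 = 0.53842 (working shown to 5 dp, full precision carried).
So 1/D = 1.8573, i.e. 1.86 to 2 decimal places.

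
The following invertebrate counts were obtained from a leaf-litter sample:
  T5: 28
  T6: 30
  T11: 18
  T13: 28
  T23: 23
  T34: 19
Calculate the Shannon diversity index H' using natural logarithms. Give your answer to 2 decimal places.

1.77

Total N = 28+30+18+28+23+19 = 146, so the proportions are 0.1918, 0.2055, 0.1233, 0.1918, 0.1575, 0.1301 (working shown to 4 dp, full precision carried).
Each pᵢ ln pᵢ term: 0.1918×(-1.6514)=-0.3167, 0.2055×(-1.5824)=-0.3252, 0.1233×(-2.0932)=-0.2581, 0.1918×(-1.6514)=-0.3167, 0.1575×(-1.8481)=-0.2911, 0.1301×(-2.0392)=-0.2654.
Sum = -1.7731, so H' = 1.77.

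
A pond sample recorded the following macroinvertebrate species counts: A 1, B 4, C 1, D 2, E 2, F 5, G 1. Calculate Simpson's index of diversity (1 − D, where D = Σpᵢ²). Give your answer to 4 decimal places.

0.7969

Total N = 1+4+1+2+2+5+1 = 16, so the proportions are 0.0625, 0.25, 0.0625, 0.125, 0.125, 0.3125, 0.0625 (working shown to 6 dp, full precision carried).
D = 0.0625² + 0.25² + 0.0625² + 0.125² + 0.125² + 0.3125² + 0.0625² = 0.003906 + 0.062500 + 0.003906 + 0.015625 + 0.015625 + 0.097656 + 0.003906 = 0.203125.
So 1 − D = 0.796875, i.e. 0.7969 to 4 decimal places.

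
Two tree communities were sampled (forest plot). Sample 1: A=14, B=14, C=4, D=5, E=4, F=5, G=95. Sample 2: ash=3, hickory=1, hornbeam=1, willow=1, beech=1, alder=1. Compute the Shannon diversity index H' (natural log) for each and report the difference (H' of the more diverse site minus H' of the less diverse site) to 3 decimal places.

Sample 1: N=141, proportions 0.09929, 0.09929, 0.02837, 0.03546, 0.02837, 0.03546, 0.67376, giving H' = 1.16368 (working shown to 5 dp, full precision carried).
Sample 2: N=8, proportions 0.375, 0.125, 0.125, 0.125, 0.125, 0.125, giving H' = 1.66746.
Difference = |1.16368 − 1.66746| = 0.50378, i.e. 0.504 to 3 decimal places.

0.504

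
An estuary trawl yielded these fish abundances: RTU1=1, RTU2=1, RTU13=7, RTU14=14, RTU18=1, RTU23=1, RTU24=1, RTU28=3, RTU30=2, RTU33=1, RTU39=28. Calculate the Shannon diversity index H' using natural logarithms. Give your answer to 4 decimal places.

Total N = 1+1+7+14+1+1+1+3+2+1+28 = 60, so the proportions are 0.016667, 0.016667, 0.116667, 0.233333, 0.016667, 0.016667, 0.016667, 0.05, 0.033333, 0.016667, 0.466667 (working shown to 6 dp, full precision carried).
Each pᵢ ln pᵢ term: 0.016667×(-4.094345)=-0.068239, 0.016667×(-4.094345)=-0.068239, 0.116667×(-2.148434)=-0.250651, 0.233333×(-1.455287)=-0.339567, 0.016667×(-4.094345)=-0.068239, 0.016667×(-4.094345)=-0.068239, 0.016667×(-4.094345)=-0.068239, 0.05×(-2.995732)=-0.149787, 0.033333×(-3.401197)=-0.113373, 0.016667×(-4.094345)=-0.068239, 0.466667×(-0.762140)=-0.355665.
Sum = -1.618477, so H' = 1.6185.

1.6185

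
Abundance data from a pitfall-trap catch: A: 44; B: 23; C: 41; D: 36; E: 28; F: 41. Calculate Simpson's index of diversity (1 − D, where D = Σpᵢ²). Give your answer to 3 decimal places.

Total N = 44+23+41+36+28+41 = 213, so the proportions are 0.20657, 0.10798, 0.19249, 0.16901, 0.13146, 0.19249 (working shown to 5 dp, full precision carried).
D = 0.20657² + 0.10798² + 0.19249² + 0.16901² + 0.13146² + 0.19249² = 0.04267 + 0.01166 + 0.03705 + 0.02857 + 0.01728 + 0.03705 = 0.17428.
So 1 − D = 0.82572, i.e. 0.826 to 3 decimal places.

0.826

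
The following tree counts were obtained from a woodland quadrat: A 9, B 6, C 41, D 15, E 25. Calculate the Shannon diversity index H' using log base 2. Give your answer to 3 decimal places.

Total N = 9+6+41+15+25 = 96, so the proportions are 0.09375, 0.0625, 0.42708, 0.15625, 0.26042 (working shown to 5 dp, full precision carried).
Each pᵢ log₂ pᵢ term: 0.09375×(-3.41504)=-0.32016, 0.0625×(-4.00000)=-0.25000, 0.42708×(-1.22741)=-0.52421, 0.15625×(-2.67807)=-0.41845, 0.26042×(-1.94111)=-0.50550.
Sum = -2.01831, so H' = 2.018.

2.018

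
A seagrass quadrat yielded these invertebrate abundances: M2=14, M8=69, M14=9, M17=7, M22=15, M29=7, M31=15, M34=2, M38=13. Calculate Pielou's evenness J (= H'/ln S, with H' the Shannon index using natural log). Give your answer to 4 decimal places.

Total N = 14+69+9+7+15+7+15+2+13 = 151, so the proportions are 0.092715, 0.456954, 0.059603, 0.046358, 0.099338, 0.046358, 0.099338, 0.013245, 0.086093 (working shown to 6 dp, full precision carried).
H' = −Σ pᵢ ln pᵢ = −((-0.220497) + (-0.357874) + (-0.168083) + (-0.142381) + (-0.229394) + (-0.142381) + (-0.229394) + (-0.057273) + (-0.211128)) = 1.758405.
With S = 9 species, ln S = 2.197225, so J = 1.758405/2.197225 = 0.800285, i.e. 0.8003 to 4 decimal places.

0.8003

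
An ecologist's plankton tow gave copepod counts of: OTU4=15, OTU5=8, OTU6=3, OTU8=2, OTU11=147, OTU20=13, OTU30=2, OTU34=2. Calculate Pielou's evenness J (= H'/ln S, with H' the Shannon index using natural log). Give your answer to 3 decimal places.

0.445

Total N = 15+8+3+2+147+13+2+2 = 192, so the proportions are 0.07812, 0.04167, 0.01562, 0.01042, 0.76562, 0.06771, 0.01042, 0.01042 (working shown to 5 dp, full precision carried).
H' = −Σ pᵢ ln pᵢ = −((-0.19918) + (-0.13242) + (-0.06498) + (-0.04755) + (-0.20447) + (-0.18231) + (-0.04755) + (-0.04755)) = 0.92599.
With S = 8 species, ln S = 2.07944, so J = 0.92599/2.07944 = 0.44531, i.e. 0.445 to 3 decimal places.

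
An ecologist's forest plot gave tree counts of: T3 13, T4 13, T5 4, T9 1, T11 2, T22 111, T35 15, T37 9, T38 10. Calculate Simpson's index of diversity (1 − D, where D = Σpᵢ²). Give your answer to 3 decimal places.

0.587

Total N = 13+13+4+1+2+111+15+9+10 = 178, so the proportions are 0.07303, 0.07303, 0.02247, 0.00562, 0.01124, 0.6236, 0.08427, 0.05056, 0.05618 (working shown to 5 dp, full precision carried).
D = 0.07303² + 0.07303² + 0.02247² + 0.00562² + 0.01124² + 0.6236² + 0.08427² + 0.05056² + 0.05618² = 0.00533 + 0.00533 + 0.00050 + 0.00003 + 0.00013 + 0.38887 + 0.00710 + 0.00256 + 0.00316 = 0.41302.
So 1 − D = 0.58698, i.e. 0.587 to 3 decimal places.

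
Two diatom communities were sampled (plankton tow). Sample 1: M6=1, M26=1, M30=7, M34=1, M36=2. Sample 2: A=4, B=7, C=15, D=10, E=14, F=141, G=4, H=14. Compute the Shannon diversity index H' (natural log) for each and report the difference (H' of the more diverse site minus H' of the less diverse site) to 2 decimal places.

Sample 1: N=12, proportions 0.0833, 0.0833, 0.5833, 0.0833, 0.1667, giving H' = 1.2343 (working shown to 4 dp, full precision carried).
Sample 2: N=209, proportions 0.0191, 0.0335, 0.0718, 0.0478, 0.067, 0.6746, 0.0191, 0.067, giving H' = 1.2274.
Difference = |1.2343 − 1.2274| = 0.0069, i.e. 0.01 to 2 decimal places.

0.01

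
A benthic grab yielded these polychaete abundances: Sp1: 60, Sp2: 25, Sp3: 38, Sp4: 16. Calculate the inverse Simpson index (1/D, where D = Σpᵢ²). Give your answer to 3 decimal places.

Total N = 60+25+38+16 = 139, so the proportions are 0.4316547, 0.1798561, 0.2733813, 0.1151079 (working shown to 7 dp, full precision carried).
D = 0.4316547² + 0.1798561² + 0.2733813² + 0.1151079² = 0.1863258 + 0.0323482 + 0.0747373 + 0.0132498 = 0.3066611.
So 1/D = 3.26093, i.e. 3.261 to 3 decimal places.

3.261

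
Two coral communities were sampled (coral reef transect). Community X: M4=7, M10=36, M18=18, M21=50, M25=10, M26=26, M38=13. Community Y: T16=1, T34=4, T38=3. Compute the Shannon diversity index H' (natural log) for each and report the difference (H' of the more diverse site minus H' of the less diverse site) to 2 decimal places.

0.78

Community X: N=160, proportions 0.0437, 0.225, 0.1125, 0.3125, 0.0625, 0.1625, 0.0813, giving H' = 1.7543 (working shown to 4 dp, full precision carried).
Community Y: N=8, proportions 0.125, 0.5, 0.375, giving H' = 0.9743.
Difference = |1.7543 − 0.9743| = 0.7800, i.e. 0.78 to 2 decimal places.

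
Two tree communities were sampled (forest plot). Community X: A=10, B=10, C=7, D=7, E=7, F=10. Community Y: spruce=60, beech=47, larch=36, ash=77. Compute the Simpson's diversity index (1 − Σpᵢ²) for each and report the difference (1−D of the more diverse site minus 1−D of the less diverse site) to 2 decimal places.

Community X: N=51, proportions 0.1961, 0.1961, 0.1373, 0.1373, 0.1373, 0.1961, giving 1−D = 0.8281 (working shown to 4 dp, full precision carried).
Community Y: N=220, proportions 0.2727, 0.2136, 0.1636, 0.35, giving 1−D = 0.7307.
Difference = |0.8281 − 0.7307| = 0.0974, i.e. 0.10 to 2 decimal places.

0.10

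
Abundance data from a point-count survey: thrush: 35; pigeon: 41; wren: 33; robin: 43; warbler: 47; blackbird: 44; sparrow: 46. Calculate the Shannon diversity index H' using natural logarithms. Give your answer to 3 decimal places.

1.938

Total N = 35+41+33+43+47+44+46 = 289, so the proportions are 0.12111, 0.14187, 0.11419, 0.14879, 0.16263, 0.15225, 0.15917 (working shown to 5 dp, full precision carried).
Each pᵢ ln pᵢ term: 0.12111×(-2.11108)=-0.25567, 0.14187×(-1.95285)=-0.27705, 0.11419×(-2.16992)=-0.24778, 0.14879×(-1.90523)=-0.28348, 0.16263×(-1.81628)=-0.29538, 0.15225×(-1.88224)=-0.28657, 0.15917×(-1.83779)=-0.29252.
Sum = -1.93844, so H' = 1.938.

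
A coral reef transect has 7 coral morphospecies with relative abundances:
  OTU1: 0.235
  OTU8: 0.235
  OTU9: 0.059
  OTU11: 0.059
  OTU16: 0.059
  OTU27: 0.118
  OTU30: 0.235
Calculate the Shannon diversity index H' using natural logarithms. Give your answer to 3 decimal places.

1.774

Each pᵢ ln pᵢ term (working shown to 5 dp, full precision carried): 0.235×(-1.44817)=-0.34032, 0.235×(-1.44817)=-0.34032, 0.059×(-2.83022)=-0.16698, 0.059×(-2.83022)=-0.16698, 0.059×(-2.83022)=-0.16698, 0.118×(-2.13707)=-0.25217, 0.235×(-1.44817)=-0.34032.
Sum = -1.77408, so H' = 1.774.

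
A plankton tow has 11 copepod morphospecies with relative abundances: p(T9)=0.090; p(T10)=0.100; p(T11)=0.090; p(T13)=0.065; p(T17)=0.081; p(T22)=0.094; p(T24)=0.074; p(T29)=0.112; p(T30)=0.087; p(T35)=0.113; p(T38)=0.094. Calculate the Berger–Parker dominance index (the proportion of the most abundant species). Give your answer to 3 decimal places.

The largest proportion is 0.113, i.e. d = 0.113 to 3 decimal places.

0.113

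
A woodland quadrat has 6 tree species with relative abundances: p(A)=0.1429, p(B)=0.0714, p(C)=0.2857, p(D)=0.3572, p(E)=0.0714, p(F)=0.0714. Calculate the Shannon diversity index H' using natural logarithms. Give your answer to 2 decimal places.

1.57

Each pᵢ ln pᵢ term (working shown to 4 dp, full precision carried): 0.1429×(-1.9456)=-0.2780, 0.0714×(-2.6395)=-0.1885, 0.2857×(-1.2528)=-0.3579, 0.3572×(-1.0295)=-0.3677, 0.0714×(-2.6395)=-0.1885, 0.0714×(-2.6395)=-0.1885.
Sum = -1.5691, so H' = 1.57.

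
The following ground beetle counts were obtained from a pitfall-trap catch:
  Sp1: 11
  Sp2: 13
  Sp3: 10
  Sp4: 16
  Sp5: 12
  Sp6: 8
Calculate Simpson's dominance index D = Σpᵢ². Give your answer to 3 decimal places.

0.174

Total N = 11+13+10+16+12+8 = 70, so the proportions are 0.15714, 0.18571, 0.14286, 0.22857, 0.17143, 0.11429 (working shown to 5 dp, full precision carried).
D = 0.15714² + 0.18571² + 0.14286² + 0.22857² + 0.17143² + 0.11429² = 0.02469 + 0.03449 + 0.02041 + 0.05224 + 0.02939 + 0.01306 = 0.17429.
To 3 decimal places, D = 0.174.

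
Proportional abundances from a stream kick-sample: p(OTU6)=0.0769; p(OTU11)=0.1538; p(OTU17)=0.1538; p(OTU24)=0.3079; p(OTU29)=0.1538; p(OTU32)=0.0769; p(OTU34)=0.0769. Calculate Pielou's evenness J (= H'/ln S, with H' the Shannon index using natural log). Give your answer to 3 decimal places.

H' = −Σ pᵢ ln pᵢ = −((-0.19727) + (-0.28793) + (-0.28793) + (-0.36270) + (-0.28793) + (-0.19727) + (-0.19727)) = 1.81829 (working shown to 5 dp, full precision carried).
With S = 7 species, ln S = 1.94591, so J = 1.81829/1.94591 = 0.93442, i.e. 0.934 to 3 decimal places.

0.934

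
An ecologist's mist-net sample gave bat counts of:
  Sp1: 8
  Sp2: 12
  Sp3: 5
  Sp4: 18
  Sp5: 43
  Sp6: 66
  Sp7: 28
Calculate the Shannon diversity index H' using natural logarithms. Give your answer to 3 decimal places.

1.648

Total N = 8+12+5+18+43+66+28 = 180, so the proportions are 0.04444, 0.06667, 0.02778, 0.1, 0.23889, 0.36667, 0.15556 (working shown to 5 dp, full precision carried).
Each pᵢ ln pᵢ term: 0.04444×(-3.11352)=-0.13838, 0.06667×(-2.70805)=-0.18054, 0.02778×(-3.58352)=-0.09954, 0.1×(-2.30259)=-0.23026, 0.23889×(-1.43176)=-0.34203, 0.36667×(-1.00330)=-0.36788, 0.15556×(-1.86075)=-0.28945.
Sum = -1.64807, so H' = 1.648.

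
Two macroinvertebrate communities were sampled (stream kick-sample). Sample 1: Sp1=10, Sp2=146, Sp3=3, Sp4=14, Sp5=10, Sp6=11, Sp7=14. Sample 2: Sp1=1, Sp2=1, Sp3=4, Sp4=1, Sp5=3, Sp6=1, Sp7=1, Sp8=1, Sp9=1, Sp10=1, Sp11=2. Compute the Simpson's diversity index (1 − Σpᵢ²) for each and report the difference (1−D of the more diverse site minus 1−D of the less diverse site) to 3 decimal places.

0.381

Sample 1: N=208, proportions 0.048076923, 0.701923077, 0.014423077, 0.067307692, 0.048076923, 0.052884615, 0.067307692, giving 1−D = 0.490615754 (working shown to 9 dp, full precision carried).
Sample 2: N=17, proportions 0.058823529, 0.058823529, 0.235294118, 0.058823529, 0.176470588, 0.058823529, 0.058823529, 0.058823529, 0.058823529, 0.058823529, 0.117647059, giving 1−D = 0.871972318.
Difference = |0.490615754 − 0.871972318| = 0.381356564, i.e. 0.381 to 3 decimal places.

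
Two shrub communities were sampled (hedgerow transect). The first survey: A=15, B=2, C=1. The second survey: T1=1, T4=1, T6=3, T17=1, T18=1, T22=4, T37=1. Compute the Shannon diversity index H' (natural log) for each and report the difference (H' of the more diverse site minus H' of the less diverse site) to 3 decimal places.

1.192

The first survey: N=18, proportions 0.83333, 0.11111, 0.05556, giving H' = 0.55665 (working shown to 5 dp, full precision carried).
The second survey: N=12, proportions 0.08333, 0.08333, 0.25, 0.08333, 0.08333, 0.33333, 0.08333, giving H' = 1.74816.
Difference = |0.55665 − 1.74816| = 1.19151, i.e. 1.192 to 3 decimal places.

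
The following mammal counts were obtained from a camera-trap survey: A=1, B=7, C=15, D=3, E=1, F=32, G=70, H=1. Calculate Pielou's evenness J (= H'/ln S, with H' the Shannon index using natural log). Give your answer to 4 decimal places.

0.6176

Total N = 1+7+15+3+1+32+70+1 = 130, so the proportions are 0.007692, 0.053846, 0.115385, 0.023077, 0.007692, 0.246154, 0.538462, 0.007692 (working shown to 6 dp, full precision carried).
H' = −Σ pᵢ ln pᵢ = −((-0.037443) + (-0.157318) + (-0.249171) + (-0.086975) + (-0.037443) + (-0.345058) + (-0.333329) + (-0.037443)) = 1.284179.
With S = 8 species, ln S = 2.079442, so J = 1.284179/2.079442 = 0.617560, i.e. 0.6176 to 4 decimal places.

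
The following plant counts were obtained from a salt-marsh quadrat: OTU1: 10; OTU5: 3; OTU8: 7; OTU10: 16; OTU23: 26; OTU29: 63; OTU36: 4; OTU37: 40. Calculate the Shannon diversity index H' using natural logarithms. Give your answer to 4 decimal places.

Total N = 10+3+7+16+26+63+4+40 = 169, so the proportions are 0.059172, 0.017751, 0.04142, 0.094675, 0.153846, 0.372781, 0.023669, 0.236686 (working shown to 6 dp, full precision carried).
Each pᵢ ln pᵢ term: 0.059172×(-2.827314)=-0.167297, 0.017751×(-4.031286)=-0.071561, 0.04142×(-3.183989)=-0.131881, 0.094675×(-2.357310)=-0.223177, 0.153846×(-1.871802)=-0.287970, 0.372781×(-0.986764)=-0.367847, 0.023669×(-3.743604)=-0.088606, 0.236686×(-1.441019)=-0.341070.
Sum = -1.679409, so H' = 1.6794.

1.6794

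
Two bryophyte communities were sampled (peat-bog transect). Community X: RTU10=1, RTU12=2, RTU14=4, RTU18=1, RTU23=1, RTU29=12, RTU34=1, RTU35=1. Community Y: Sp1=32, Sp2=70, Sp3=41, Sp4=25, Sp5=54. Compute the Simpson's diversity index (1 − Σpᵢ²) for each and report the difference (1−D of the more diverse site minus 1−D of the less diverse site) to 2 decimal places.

0.09

Community X: N=23, proportions 0.0435, 0.087, 0.1739, 0.0435, 0.0435, 0.5217, 0.0435, 0.0435, giving 1−D = 0.6805 (working shown to 4 dp, full precision carried).
Community Y: N=222, proportions 0.1441, 0.3153, 0.1847, 0.1126, 0.2432, giving 1−D = 0.7738.
Difference = |0.6805 − 0.7738| = 0.0933, i.e. 0.09 to 2 decimal places.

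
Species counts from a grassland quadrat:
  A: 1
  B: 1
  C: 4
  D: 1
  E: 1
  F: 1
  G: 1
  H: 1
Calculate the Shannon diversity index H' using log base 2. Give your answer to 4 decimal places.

Total N = 1+1+4+1+1+1+1+1 = 11, so the proportions are 0.090909, 0.090909, 0.363636, 0.090909, 0.090909, 0.090909, 0.090909, 0.090909 (working shown to 6 dp, full precision carried).
Each pᵢ log₂ pᵢ term: 0.090909×(-3.459432)=-0.314494, 0.090909×(-3.459432)=-0.314494, 0.363636×(-1.459432)=-0.530702, 0.090909×(-3.459432)=-0.314494, 0.090909×(-3.459432)=-0.314494, 0.090909×(-3.459432)=-0.314494, 0.090909×(-3.459432)=-0.314494, 0.090909×(-3.459432)=-0.314494.
Sum = -2.732159, so H' = 2.7322.

2.7322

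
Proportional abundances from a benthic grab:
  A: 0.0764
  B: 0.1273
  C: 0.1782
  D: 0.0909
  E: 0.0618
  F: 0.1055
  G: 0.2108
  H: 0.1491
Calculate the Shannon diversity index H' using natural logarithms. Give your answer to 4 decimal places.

2.0055

Each pᵢ ln pᵢ term (working shown to 6 dp, full precision carried): 0.0764×(-2.571773)=-0.196483, 0.1273×(-2.061209)=-0.262392, 0.1782×(-1.724849)=-0.307368, 0.0909×(-2.397995)=-0.217978, 0.0618×(-2.783852)=-0.172042, 0.1055×(-2.249044)=-0.237274, 0.2108×(-1.556845)=-0.328183, 0.1491×(-1.903138)=-0.283758.
Sum = -2.005478, so H' = 2.0055.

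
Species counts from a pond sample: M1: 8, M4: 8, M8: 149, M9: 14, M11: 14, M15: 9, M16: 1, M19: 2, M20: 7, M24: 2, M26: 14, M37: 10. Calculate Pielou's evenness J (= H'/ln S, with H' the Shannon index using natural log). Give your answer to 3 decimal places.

Total N = 8+8+149+14+14+9+1+2+7+2+14+10 = 238, so the proportions are 0.03361, 0.03361, 0.62605, 0.05882, 0.05882, 0.03782, 0.0042, 0.0084, 0.02941, 0.0084, 0.05882, 0.04202 (working shown to 5 dp, full precision carried).
H' = −Σ pᵢ ln pᵢ = −((-0.11404) + (-0.11404) + (-0.29319) + (-0.16666) + (-0.16666) + (-0.12385) + (-0.02299) + (-0.04016) + (-0.10372) + (-0.04016) + (-0.16666) + (-0.13318)) = 1.48532.
With S = 12 species, ln S = 2.48491, so J = 1.48532/2.48491 = 0.59774, i.e. 0.598 to 3 decimal places.

0.598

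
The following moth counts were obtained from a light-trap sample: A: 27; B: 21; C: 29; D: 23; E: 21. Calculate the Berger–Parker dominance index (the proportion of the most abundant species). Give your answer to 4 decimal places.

0.2397

Total N = 27+21+29+23+21 = 121, so the proportions are 0.22314, 0.173554, 0.239669, 0.190083, 0.173554 (working shown to 6 dp, full precision carried).
The largest proportion is 0.239669, i.e. d = 0.2397 to 4 decimal places.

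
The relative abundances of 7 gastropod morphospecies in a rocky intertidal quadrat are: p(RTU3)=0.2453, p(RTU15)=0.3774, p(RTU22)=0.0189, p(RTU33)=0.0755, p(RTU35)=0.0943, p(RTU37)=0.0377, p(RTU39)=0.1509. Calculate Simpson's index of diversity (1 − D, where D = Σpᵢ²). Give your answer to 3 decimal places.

D = 0.2453² + 0.3774² + 0.0189² + 0.0755² + 0.0943² + 0.0377² + 0.1509² = 0.06017 + 0.14243 + 0.00036 + 0.00570 + 0.00889 + 0.00142 + 0.02277 = 0.24174 (working shown to 5 dp, full precision carried).
So 1 − D = 0.75826, i.e. 0.758 to 3 decimal places.

0.758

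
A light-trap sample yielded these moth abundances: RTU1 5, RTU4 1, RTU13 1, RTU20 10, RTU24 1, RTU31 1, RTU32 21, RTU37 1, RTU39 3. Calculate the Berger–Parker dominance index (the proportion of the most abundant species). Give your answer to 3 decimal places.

0.477

Total N = 5+1+1+10+1+1+21+1+3 = 44, so the proportions are 0.11364, 0.02273, 0.02273, 0.22727, 0.02273, 0.02273, 0.47727, 0.02273, 0.06818 (working shown to 5 dp, full precision carried).
The largest proportion is 0.47727, i.e. d = 0.477 to 3 decimal places.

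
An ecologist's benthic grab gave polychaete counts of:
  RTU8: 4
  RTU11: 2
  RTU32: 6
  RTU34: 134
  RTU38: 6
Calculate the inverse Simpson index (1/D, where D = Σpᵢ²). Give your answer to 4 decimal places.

Total N = 4+2+6+134+6 = 152, so the proportions are 0.0263158, 0.0131579, 0.0394737, 0.8815789, 0.0394737 (working shown to 7 dp, full precision carried).
D = 0.0263158² + 0.0131579² + 0.0394737² + 0.8815789² + 0.0394737² = 0.0006925 + 0.0001731 + 0.0015582 + 0.7771814 + 0.0015582 = 0.7811634.
So 1/D = 1.280142, i.e. 1.2801 to 4 decimal places.

1.2801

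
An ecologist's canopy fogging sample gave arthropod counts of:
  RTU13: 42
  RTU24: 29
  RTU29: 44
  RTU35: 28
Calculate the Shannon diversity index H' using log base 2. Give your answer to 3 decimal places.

Total N = 42+29+44+28 = 143, so the proportions are 0.29371, 0.2028, 0.30769, 0.1958 (working shown to 5 dp, full precision carried).
Each pᵢ log₂ pᵢ term: 0.29371×(-1.76755)=-0.51914, 0.2028×(-2.30189)=-0.46682, 0.30769×(-1.70044)=-0.52321, 0.1958×(-2.35252)=-0.46063.
Sum = -1.96980, so H' = 1.970.

1.970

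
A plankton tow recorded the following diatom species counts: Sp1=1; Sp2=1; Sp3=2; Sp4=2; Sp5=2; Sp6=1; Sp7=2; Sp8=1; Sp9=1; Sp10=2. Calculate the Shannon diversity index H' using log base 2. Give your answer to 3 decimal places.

3.240

Total N = 1+1+2+2+2+1+2+1+1+2 = 15, so the proportions are 0.06667, 0.06667, 0.13333, 0.13333, 0.13333, 0.06667, 0.13333, 0.06667, 0.06667, 0.13333 (working shown to 5 dp, full precision carried).
Each pᵢ log₂ pᵢ term: 0.06667×(-3.90689)=-0.26046, 0.06667×(-3.90689)=-0.26046, 0.13333×(-2.90689)=-0.38759, 0.13333×(-2.90689)=-0.38759, 0.13333×(-2.90689)=-0.38759, 0.06667×(-3.90689)=-0.26046, 0.13333×(-2.90689)=-0.38759, 0.06667×(-3.90689)=-0.26046, 0.06667×(-3.90689)=-0.26046, 0.13333×(-2.90689)=-0.38759.
Sum = -3.24022, so H' = 3.240.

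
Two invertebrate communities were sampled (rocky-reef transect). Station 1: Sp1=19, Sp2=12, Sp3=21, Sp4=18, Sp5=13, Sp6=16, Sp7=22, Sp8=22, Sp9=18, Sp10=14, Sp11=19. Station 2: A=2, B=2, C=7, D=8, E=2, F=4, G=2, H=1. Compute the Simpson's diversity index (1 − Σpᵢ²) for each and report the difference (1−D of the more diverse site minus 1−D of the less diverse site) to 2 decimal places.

Station 1: N=194, proportions 0.097938, 0.061856, 0.108247, 0.092784, 0.06701, 0.082474, 0.113402, 0.113402, 0.092784, 0.072165, 0.097938, giving 1−D = 0.905835 (working shown to 6 dp, full precision carried).
Station 2: N=28, proportions 0.071429, 0.071429, 0.25, 0.285714, 0.071429, 0.142857, 0.071429, 0.035714, giving 1−D = 0.813776.
Difference = |0.905835 − 0.813776| = 0.092059, i.e. 0.09 to 2 decimal places.

0.09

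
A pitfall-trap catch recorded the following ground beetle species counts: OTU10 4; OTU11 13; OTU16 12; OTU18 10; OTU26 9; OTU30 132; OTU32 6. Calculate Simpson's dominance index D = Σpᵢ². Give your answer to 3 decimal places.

Total N = 4+13+12+10+9+132+6 = 186, so the proportions are 0.02151, 0.06989, 0.06452, 0.05376, 0.04839, 0.70968, 0.03226 (working shown to 5 dp, full precision carried).
D = 0.02151² + 0.06989² + 0.06452² + 0.05376² + 0.04839² + 0.70968² + 0.03226² = 0.00046 + 0.00488 + 0.00416 + 0.00289 + 0.00234 + 0.50364 + 0.00104 = 0.51942.
To 3 decimal places, D = 0.519.

0.519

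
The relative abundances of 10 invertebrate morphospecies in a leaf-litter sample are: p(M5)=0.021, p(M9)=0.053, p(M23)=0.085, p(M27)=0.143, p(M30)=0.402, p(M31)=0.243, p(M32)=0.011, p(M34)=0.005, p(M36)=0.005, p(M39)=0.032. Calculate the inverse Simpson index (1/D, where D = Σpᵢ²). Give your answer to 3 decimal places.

D = 0.021² + 0.053² + 0.085² + 0.143² + 0.402² + 0.243² + 0.011² + 0.005² + 0.005² + 0.032² = 0.0004410 + 0.0028090 + 0.0072250 + 0.0204490 + 0.1616040 + 0.0590490 + 0.0001210 + 0.0000250 + 0.0000250 + 0.0010240 = 0.2527720 (working shown to 7 dp, full precision carried).
So 1/D = 3.95613, i.e. 3.956 to 3 decimal places.

3.956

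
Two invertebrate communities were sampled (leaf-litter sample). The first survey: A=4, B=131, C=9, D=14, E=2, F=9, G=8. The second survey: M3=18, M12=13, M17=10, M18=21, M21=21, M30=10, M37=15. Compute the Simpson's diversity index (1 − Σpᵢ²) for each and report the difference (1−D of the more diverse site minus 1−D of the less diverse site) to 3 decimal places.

The first survey: N=177, proportions 0.022599, 0.740113, 0.050847, 0.079096, 0.011299, 0.050847, 0.045198, giving 1−D = 0.438124 (working shown to 6 dp, full precision carried).
The second survey: N=108, proportions 0.166667, 0.12037, 0.092593, 0.194444, 0.194444, 0.092593, 0.138889, giving 1−D = 0.845679.
Difference = |0.438124 − 0.845679| = 0.407555, i.e. 0.408 to 3 decimal places.

0.408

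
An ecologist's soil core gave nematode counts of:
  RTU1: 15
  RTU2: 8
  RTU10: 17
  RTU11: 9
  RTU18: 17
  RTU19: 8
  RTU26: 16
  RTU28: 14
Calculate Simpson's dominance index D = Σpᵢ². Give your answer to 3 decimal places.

Total N = 15+8+17+9+17+8+16+14 = 104, so the proportions are 0.14423, 0.07692, 0.16346, 0.08654, 0.16346, 0.07692, 0.15385, 0.13462 (working shown to 5 dp, full precision carried).
D = 0.14423² + 0.07692² + 0.16346² + 0.08654² + 0.16346² + 0.07692² + 0.15385² + 0.13462² = 0.02080 + 0.00592 + 0.02672 + 0.00749 + 0.02672 + 0.00592 + 0.02367 + 0.01812 = 0.13536.
To 3 decimal places, D = 0.135.

0.135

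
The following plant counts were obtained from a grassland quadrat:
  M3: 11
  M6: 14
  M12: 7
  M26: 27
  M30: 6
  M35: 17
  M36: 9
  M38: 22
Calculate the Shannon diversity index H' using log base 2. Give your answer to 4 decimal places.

2.8288

Total N = 11+14+7+27+6+17+9+22 = 113, so the proportions are 0.097345, 0.123894, 0.061947, 0.238938, 0.053097, 0.150442, 0.079646, 0.19469 (working shown to 6 dp, full precision carried).
Each pᵢ log₂ pᵢ term: 0.097345×(-3.360747)=-0.327152, 0.123894×(-3.012824)=-0.373270, 0.061947×(-4.012824)=-0.248582, 0.238938×(-2.065291)=-0.493477, 0.053097×(-4.235216)=-0.224879, 0.150442×(-2.732716)=-0.411117, 0.079646×(-3.650254)=-0.290728, 0.19469×(-2.360747)=-0.459615.
Sum = -2.828819, so H' = 2.8288.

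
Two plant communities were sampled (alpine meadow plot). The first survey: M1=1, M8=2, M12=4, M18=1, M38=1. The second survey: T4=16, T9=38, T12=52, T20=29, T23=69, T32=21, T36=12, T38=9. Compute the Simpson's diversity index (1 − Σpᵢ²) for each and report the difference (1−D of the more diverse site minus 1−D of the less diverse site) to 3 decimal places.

0.108

The first survey: N=9, proportions 0.11111, 0.22222, 0.44444, 0.11111, 0.11111, giving 1−D = 0.71605 (working shown to 5 dp, full precision carried).
The second survey: N=246, proportions 0.06504, 0.15447, 0.21138, 0.11789, 0.28049, 0.08537, 0.04878, 0.03659, giving 1−D = 0.82365.
Difference = |0.71605 − 0.82365| = 0.10760, i.e. 0.108 to 3 decimal places.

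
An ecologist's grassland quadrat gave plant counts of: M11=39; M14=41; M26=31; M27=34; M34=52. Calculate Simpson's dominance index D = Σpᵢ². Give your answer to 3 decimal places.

Total N = 39+41+31+34+52 = 197, so the proportions are 0.19797, 0.20812, 0.15736, 0.17259, 0.26396 (working shown to 5 dp, full precision carried).
D = 0.19797² + 0.20812² + 0.15736² + 0.17259² + 0.26396² = 0.03919 + 0.04331 + 0.02476 + 0.02979 + 0.06967 = 0.20673.
To 3 decimal places, D = 0.207.

0.207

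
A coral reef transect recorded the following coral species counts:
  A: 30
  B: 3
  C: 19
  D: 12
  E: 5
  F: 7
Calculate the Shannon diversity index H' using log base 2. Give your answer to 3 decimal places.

Total N = 30+3+19+12+5+7 = 76, so the proportions are 0.39474, 0.03947, 0.25, 0.15789, 0.06579, 0.09211 (working shown to 5 dp, full precision carried).
Each pᵢ log₂ pᵢ term: 0.39474×(-1.34104)=-0.52936, 0.03947×(-4.66297)=-0.18406, 0.25×(-2.00000)=-0.50000, 0.15789×(-2.66297)=-0.42047, 0.06579×(-3.92600)=-0.25829, 0.09211×(-3.44057)=-0.31689.
Sum = -2.20907, so H' = 2.209.

2.209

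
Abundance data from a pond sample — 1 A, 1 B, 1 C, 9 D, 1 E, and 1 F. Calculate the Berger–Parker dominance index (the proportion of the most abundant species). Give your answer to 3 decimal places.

Total N = 1+1+1+9+1+1 = 14, so the proportions are 0.07143, 0.07143, 0.07143, 0.64286, 0.07143, 0.07143 (working shown to 5 dp, full precision carried).
The largest proportion is 0.64286, i.e. d = 0.643 to 3 decimal places.

0.643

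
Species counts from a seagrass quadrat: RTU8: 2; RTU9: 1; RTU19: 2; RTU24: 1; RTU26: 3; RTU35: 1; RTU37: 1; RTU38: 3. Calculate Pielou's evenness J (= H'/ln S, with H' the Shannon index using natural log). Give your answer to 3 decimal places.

Total N = 2+1+2+1+3+1+1+3 = 14, so the proportions are 0.14286, 0.07143, 0.14286, 0.07143, 0.21429, 0.07143, 0.07143, 0.21429 (working shown to 5 dp, full precision carried).
H' = −Σ pᵢ ln pᵢ = −((-0.27799) + (-0.18850) + (-0.27799) + (-0.18850) + (-0.33010) + (-0.18850) + (-0.18850) + (-0.33010)) = 1.97018.
With S = 8 species, ln S = 2.07944, so J = 1.97018/2.07944 = 0.94746, i.e. 0.947 to 3 decimal places.

0.947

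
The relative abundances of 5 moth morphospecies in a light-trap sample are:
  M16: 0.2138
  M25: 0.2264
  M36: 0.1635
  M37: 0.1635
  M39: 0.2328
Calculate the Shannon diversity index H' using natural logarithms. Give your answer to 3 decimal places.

1.598

Each pᵢ ln pᵢ term (working shown to 5 dp, full precision carried): 0.2138×(-1.54271)=-0.32983, 0.2264×(-1.48545)=-0.33631, 0.1635×(-1.81094)=-0.29609, 0.1635×(-1.81094)=-0.29609, 0.2328×(-1.45758)=-0.33932.
Sum = -1.59764, so H' = 1.598.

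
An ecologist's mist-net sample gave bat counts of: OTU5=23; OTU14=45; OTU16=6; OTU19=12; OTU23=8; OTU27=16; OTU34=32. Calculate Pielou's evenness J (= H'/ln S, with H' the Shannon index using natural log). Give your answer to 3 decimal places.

0.897

Total N = 23+45+6+12+8+16+32 = 142, so the proportions are 0.16197, 0.3169, 0.04225, 0.08451, 0.05634, 0.11268, 0.22535 (working shown to 5 dp, full precision carried).
H' = −Σ pᵢ ln pᵢ = −((-0.29484) + (-0.36417) + (-0.13369) + (-0.20881) + (-0.16205) + (-0.24600) + (-0.33580)) = 1.74536.
With S = 7 species, ln S = 1.94591, so J = 1.74536/1.94591 = 0.89694, i.e. 0.897 to 3 decimal places.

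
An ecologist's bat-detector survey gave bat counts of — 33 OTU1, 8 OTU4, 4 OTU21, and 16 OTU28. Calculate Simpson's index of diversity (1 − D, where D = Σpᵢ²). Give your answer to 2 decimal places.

Total N = 33+8+4+16 = 61, so the proportions are 0.541, 0.1311, 0.0656, 0.2623 (working shown to 4 dp, full precision carried).
D = 0.541² + 0.1311² + 0.0656² + 0.2623² = 0.2927 + 0.0172 + 0.0043 + 0.0688 = 0.3830.
So 1 − D = 0.6170, i.e. 0.62 to 2 decimal places.

0.62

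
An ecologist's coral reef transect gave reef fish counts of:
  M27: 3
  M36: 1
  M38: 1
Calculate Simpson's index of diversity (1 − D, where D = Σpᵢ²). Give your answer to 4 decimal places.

Total N = 3+1+1 = 5, so the proportions are 0.6, 0.2, 0.2 (working shown to 6 dp, full precision carried).
D = 0.6² + 0.2² + 0.2² = 0.360000 + 0.040000 + 0.040000 = 0.440000.
So 1 − D = 0.560000, i.e. 0.5600 to 4 decimal places.

0.5600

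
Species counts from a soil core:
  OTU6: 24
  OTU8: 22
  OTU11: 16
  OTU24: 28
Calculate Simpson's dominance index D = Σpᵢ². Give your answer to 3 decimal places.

Total N = 24+22+16+28 = 90, so the proportions are 0.26667, 0.24444, 0.17778, 0.31111 (working shown to 5 dp, full precision carried).
D = 0.26667² + 0.24444² + 0.17778² + 0.31111² = 0.07111 + 0.05975 + 0.03160 + 0.09679 = 0.25926.
To 3 decimal places, D = 0.259.

0.259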